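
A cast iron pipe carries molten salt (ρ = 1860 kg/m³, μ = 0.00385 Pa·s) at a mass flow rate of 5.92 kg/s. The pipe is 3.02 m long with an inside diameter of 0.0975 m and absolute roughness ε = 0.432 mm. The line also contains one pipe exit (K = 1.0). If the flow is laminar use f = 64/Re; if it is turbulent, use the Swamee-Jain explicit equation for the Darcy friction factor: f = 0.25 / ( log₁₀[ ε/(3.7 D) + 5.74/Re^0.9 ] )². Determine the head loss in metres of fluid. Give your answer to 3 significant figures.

A = πD²/4 = π(0.0975)²/4 = 0.007466 m²; mean velocity V = ṁ/(ρA) = 5.92/(1860 · 0.007466) = 0.4263 m/s.
Reynolds number Re = ρVD/μ = 1860 · 0.4263 · 0.0975 / 0.00385 = 2.008e+04.
Re > 4000 → turbulent. Relative roughness ε/D = 0.000432/0.0975 = 0.00443. Swamee-Jain: f = 0.25/(log₁₀[0.00443/3.7 + 5.74/2.008e+04^0.9])² = 0.25/(log₁₀[0.0012 + 0.00077])² = 0.25/(-2.706)² = 0.03414.
Total minor-loss coefficient ΣK = 1·1 = 1.
ΔP = [f·L/D + ΣK]·(ρV²/2) = [0.03414·3.02/0.0975 + 1]·(1860·0.4263²/2) = [1.057 + 1]·169 = 347.7 Pa.
Head loss h_f = ΔP/(ρg) = 347.7/(1860·9.81) = 0.0191 m.

h_f ≈ 0.0191 m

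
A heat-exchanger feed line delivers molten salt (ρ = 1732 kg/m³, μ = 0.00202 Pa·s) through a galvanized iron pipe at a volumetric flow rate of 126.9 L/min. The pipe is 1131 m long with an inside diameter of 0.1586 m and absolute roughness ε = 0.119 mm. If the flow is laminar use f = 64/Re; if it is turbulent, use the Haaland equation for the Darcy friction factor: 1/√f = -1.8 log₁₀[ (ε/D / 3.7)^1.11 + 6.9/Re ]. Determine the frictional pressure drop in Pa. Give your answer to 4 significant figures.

Q = 126.9 L/min = 126.9/60000 = 0.002115 m³/s.
Cross-sectional area A = πD²/4 = π(0.1586)²/4 = 0.01976 m²; mean velocity V = Q/A = 0.002115/0.01976 = 0.1071 m/s.
Reynolds number Re = ρVD/μ = 1732 · 0.1071 · 0.1586 / 0.00202 = 1.456e+04.
Re > 4000 → turbulent. Relative roughness ε/D = 0.000119/0.1586 = 0.00075. Haaland: 1/√f = -1.8 log₁₀[(0.00075/3.7)^1.11 + 6.9/1.456e+04] = -1.8 log₁₀[7.96e-05 + 0.000474] = 5.862, so f = 0.0291.
Darcy-Weisbach: ΔP = f(L/D)(ρV²/2) = 0.0291·(1131/0.1586)·(1732·0.1071²/2) = 0.0291·7131·9.925 = 2060 Pa.

ΔP ≈ 2060 Pa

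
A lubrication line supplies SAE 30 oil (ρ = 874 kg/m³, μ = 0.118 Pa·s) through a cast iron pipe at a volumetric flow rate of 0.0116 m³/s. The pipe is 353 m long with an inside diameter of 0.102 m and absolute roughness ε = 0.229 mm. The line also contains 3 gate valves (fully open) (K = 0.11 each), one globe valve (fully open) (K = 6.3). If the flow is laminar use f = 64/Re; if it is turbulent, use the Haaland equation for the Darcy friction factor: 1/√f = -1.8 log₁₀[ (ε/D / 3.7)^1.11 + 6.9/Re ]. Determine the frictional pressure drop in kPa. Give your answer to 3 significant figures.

Cross-sectional area A = πD²/4 = π(0.102)²/4 = 0.008171 m²; mean velocity V = Q/A = 0.0116/0.008171 = 1.42 m/s.
Reynolds number Re = ρVD/μ = 874 · 1.42 · 0.102 / 0.118 = 1073.
Re < 2300 → laminar flow, so f = 64/Re = 64/1073 = 0.05967 (the turbulent correlation is not needed).
Total minor-loss coefficient ΣK = 3·0.11 + 1·6.3 = 6.63.
ΔP = [f·L/D + ΣK]·(ρV²/2) = [0.05967·353/0.102 + 6.63]·(874·1.42²/2) = [206.5 + 6.63]·880.7 = 1.877e+05 Pa.
ΔP = 1.877e+05 Pa = 188 kPa.

ΔP ≈ 188 kPa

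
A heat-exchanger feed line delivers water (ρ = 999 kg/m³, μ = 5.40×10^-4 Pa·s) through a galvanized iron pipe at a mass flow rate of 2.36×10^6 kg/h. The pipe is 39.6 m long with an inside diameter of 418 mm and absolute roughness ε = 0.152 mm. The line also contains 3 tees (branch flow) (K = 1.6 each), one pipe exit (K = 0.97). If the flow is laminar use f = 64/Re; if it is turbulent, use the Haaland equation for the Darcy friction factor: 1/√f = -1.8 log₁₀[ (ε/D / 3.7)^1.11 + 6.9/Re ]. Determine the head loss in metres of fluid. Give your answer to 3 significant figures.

ṁ = 2.36×10^6 kg/h = 2.36×10^6/3600 = 655.6 kg/s.
A = πD²/4 = π(0.418)²/4 = 0.1372 m²; mean velocity V = ṁ/(ρA) = 655.6/(999 · 0.1372) = 4.782 m/s.
Reynolds number Re = ρVD/μ = 999 · 4.782 · 0.418 / 0.00054 = 3.698e+06.
Re > 4000 → turbulent. Relative roughness ε/D = 0.000152/0.418 = 0.000364. Haaland: 1/√f = -1.8 log₁₀[(0.000364/3.7)^1.11 + 6.9/3.698e+06] = -1.8 log₁₀[3.56e-05 + 1.87e-06] = 7.967, so f = 0.01575.
Total minor-loss coefficient ΣK = 3·1.6 + 1·0.97 = 5.77.
ΔP = [f·L/D + ΣK]·(ρV²/2) = [0.01575·39.6/0.418 + 5.77]·(999·4.782²/2) = [1.493 + 5.77]·1.142e+04 = 8.295e+04 Pa.
Head loss h_f = ΔP/(ρg) = 8.295e+04/(999·9.81) = 8.46 m.

h_f ≈ 8.46 m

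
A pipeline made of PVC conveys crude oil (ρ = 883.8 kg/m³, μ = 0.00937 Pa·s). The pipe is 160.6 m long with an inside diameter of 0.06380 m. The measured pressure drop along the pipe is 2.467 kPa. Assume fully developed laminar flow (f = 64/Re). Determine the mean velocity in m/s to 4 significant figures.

V ≈ 0.2085 m/s

For laminar flow, f = 64/Re with Re = ρVD/μ, so Darcy-Weisbach reduces to ΔP = 32μLV/D². Solving for V: V = ΔP·D²/(32μL) = 2467·(0.0638)²/(32·0.00937·160.6) = 0.2085 m/s.
Check: Re = ρVD/μ = 883.8·0.2085·0.0638/0.00937 = 1255 < 2300, so the laminar assumption holds.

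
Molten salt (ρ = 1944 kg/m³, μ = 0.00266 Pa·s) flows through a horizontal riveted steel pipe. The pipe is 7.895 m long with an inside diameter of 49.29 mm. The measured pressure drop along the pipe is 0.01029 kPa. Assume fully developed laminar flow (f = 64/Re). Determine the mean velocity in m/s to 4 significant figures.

For laminar flow, f = 64/Re with Re = ρVD/μ, so Darcy-Weisbach reduces to ΔP = 32μLV/D². Solving for V: V = ΔP·D²/(32μL) = 10.29·(0.04929)²/(32·0.00266·7.895) = 0.0372 m/s.
Check: Re = ρVD/μ = 1944·0.0372·0.04929/0.00266 = 1340 < 2300, so the laminar assumption holds.

V ≈ 0.03720 m/s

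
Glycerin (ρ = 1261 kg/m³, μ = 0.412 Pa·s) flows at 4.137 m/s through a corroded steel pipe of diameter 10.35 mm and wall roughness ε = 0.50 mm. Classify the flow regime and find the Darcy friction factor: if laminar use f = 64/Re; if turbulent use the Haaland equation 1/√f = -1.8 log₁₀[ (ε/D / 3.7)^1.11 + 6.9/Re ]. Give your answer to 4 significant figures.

Re = ρVD/μ = 1261·4.137·0.01035/0.412 = 131.1.
Re < 2300 → laminar, so f = 64/Re = 0.4884 (roughness is irrelevant in laminar flow).

f ≈ 0.4884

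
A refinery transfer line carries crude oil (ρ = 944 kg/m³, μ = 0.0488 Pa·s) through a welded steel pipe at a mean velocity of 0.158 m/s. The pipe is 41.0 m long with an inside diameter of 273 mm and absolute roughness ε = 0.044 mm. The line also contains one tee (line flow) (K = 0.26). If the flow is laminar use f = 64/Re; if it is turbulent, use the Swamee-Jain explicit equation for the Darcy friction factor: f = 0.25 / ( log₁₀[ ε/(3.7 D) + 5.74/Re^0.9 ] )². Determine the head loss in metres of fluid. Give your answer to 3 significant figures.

h_f ≈ 0.0150 m

Reynolds number Re = ρVD/μ = 944 · 0.158 · 0.273 / 0.0488 = 834.4.
Re < 2300 → laminar flow, so f = 64/Re = 64/834.4 = 0.0767 (the turbulent correlation is not needed).
Total minor-loss coefficient ΣK = 1·0.26 = 0.26.
ΔP = [f·L/D + ΣK]·(ρV²/2) = [0.0767·41/0.273 + 0.26]·(944·0.158²/2) = [11.52 + 0.26]·11.78 = 138.8 Pa.
Head loss h_f = ΔP/(ρg) = 138.8/(944·9.81) = 0.0150 m.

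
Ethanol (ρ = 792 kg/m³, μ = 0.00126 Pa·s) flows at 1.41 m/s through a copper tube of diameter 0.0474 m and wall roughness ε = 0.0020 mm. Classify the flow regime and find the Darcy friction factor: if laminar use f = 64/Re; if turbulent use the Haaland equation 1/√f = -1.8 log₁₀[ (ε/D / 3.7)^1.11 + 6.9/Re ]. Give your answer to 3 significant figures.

Re = ρVD/μ = 792·1.41·0.0474/0.00126 = 4.201e+04.
Re > 4000 → turbulent. ε/D = 2e-06/0.0474 = 4.22e-05; Haaland: 1/√f = -1.8 log₁₀[3.26e-06 + 0.000164] = 6.797, so f = 0.02165.

f ≈ 0.0216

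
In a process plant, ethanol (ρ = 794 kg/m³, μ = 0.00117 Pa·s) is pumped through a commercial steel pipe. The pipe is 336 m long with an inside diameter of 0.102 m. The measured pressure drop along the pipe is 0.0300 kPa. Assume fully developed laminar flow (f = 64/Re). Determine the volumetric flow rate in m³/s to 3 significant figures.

For laminar flow, f = 64/Re with Re = ρVD/μ, so Darcy-Weisbach reduces to ΔP = 32μLV/D². Solving for V: V = ΔP·D²/(32μL) = 30·(0.102)²/(32·0.00117·336) = 0.02481 m/s.
Check: Re = ρVD/μ = 794·0.02481·0.102/0.00117 = 1717 < 2300, so the laminar assumption holds.
Q = V·A = 0.02481·(π/4·0.102²) = 0.0002027 m³/s = 2.03×10^-4 m³/s.

Q ≈ 2.03×10^-4 m³/s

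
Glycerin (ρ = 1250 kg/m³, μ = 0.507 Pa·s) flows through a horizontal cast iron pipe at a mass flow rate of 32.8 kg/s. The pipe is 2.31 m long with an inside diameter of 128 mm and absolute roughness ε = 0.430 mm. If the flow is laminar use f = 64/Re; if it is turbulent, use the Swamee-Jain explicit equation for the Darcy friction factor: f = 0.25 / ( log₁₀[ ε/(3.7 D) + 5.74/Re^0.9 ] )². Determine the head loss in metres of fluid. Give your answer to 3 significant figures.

h_f ≈ 0.380 m

A = πD²/4 = π(0.128)²/4 = 0.01287 m²; mean velocity V = ṁ/(ρA) = 32.8/(1250 · 0.01287) = 2.039 m/s.
Reynolds number Re = ρVD/μ = 1250 · 2.039 · 0.128 / 0.507 = 643.5.
Re < 2300 → laminar flow, so f = 64/Re = 64/643.5 = 0.09945 (the turbulent correlation is not needed).
Darcy-Weisbach: ΔP = f(L/D)(ρV²/2) = 0.09945·(2.31/0.128)·(1250·2.039²/2) = 0.09945·18.05·2599 = 4664 Pa.
Head loss h_f = ΔP/(ρg) = 4664/(1250·9.81) = 0.380 m.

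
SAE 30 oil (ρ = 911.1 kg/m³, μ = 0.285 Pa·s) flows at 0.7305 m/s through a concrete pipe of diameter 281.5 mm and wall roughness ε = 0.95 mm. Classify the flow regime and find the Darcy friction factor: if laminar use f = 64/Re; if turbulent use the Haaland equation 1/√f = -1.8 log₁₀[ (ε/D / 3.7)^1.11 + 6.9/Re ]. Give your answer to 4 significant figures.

f ≈ 0.09736

Re = ρVD/μ = 911.1·0.7305·0.2815/0.285 = 657.4.
Re < 2300 → laminar, so f = 64/Re = 0.09736 (roughness is irrelevant in laminar flow).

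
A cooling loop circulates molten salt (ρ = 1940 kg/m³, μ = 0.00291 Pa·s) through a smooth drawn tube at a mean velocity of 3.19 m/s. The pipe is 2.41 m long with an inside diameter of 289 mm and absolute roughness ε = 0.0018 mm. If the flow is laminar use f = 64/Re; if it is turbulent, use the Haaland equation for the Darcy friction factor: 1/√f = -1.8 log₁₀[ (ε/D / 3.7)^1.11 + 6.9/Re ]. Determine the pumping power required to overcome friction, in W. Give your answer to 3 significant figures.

P ≈ 218 W

Reynolds number Re = ρVD/μ = 1940 · 3.19 · 0.289 / 0.00291 = 6.146e+05.
Re > 4000 → turbulent. Relative roughness ε/D = 1.8e-06/0.289 = 6.23e-06. Haaland: 1/√f = -1.8 log₁₀[(6.23e-06/3.7)^1.11 + 6.9/6.146e+05] = -1.8 log₁₀[3.9e-07 + 1.12e-05] = 8.883, so f = 0.01267.
Darcy-Weisbach: ΔP = f(L/D)(ρV²/2) = 0.01267·(2.41/0.289)·(1940·3.19²/2) = 0.01267·8.339·9871 = 1043 Pa.
Q = V·A = 3.19·0.0656 = 0.2093 m³/s.
Pumping power P = QΔP = 0.2093·1043 = 218.3 W = 218 W.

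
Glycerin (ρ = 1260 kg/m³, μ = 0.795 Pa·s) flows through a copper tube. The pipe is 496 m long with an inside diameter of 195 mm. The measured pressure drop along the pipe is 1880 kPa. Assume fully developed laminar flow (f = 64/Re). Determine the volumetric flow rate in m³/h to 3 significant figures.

Q ≈ 609 m³/h

For laminar flow, f = 64/Re with Re = ρVD/μ, so Darcy-Weisbach reduces to ΔP = 32μLV/D². Solving for V: V = ΔP·D²/(32μL) = 1.88e+06·(0.195)²/(32·0.795·496) = 5.665 m/s.
Check: Re = ρVD/μ = 1260·5.665·0.195/0.795 = 1751 < 2300, so the laminar assumption holds.
Q = V·A = 5.665·(π/4·0.195²) = 0.1692 m³/s = 609 m³/h.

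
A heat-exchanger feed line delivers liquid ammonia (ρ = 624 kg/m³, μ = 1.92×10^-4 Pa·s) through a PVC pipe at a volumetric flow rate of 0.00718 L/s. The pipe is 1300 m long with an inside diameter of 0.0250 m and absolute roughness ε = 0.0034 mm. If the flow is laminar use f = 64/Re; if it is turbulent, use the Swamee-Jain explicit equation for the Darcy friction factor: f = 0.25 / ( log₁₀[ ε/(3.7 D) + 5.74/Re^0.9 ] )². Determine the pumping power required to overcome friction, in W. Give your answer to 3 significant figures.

Q = 0.00718 L/s = 0.00718/1000 = 7.18e-06 m³/s.
Cross-sectional area A = πD²/4 = π(0.025)²/4 = 0.0004909 m²; mean velocity V = Q/A = 7.18e-06/0.0004909 = 0.01463 m/s.
Reynolds number Re = ρVD/μ = 624 · 0.01463 · 0.025 / 0.000192 = 1188.
Re < 2300 → laminar flow, so f = 64/Re = 64/1188 = 0.05385 (the turbulent correlation is not needed).
Darcy-Weisbach: ΔP = f(L/D)(ρV²/2) = 0.05385·(1300/0.025)·(624·0.01463²/2) = 0.05385·5.2e+04·0.06675 = 186.9 Pa.
Pumping power P = QΔP = 7.18e-06·186.9 = 0.001342 W = 0.00134 W.

P ≈ 0.00134 W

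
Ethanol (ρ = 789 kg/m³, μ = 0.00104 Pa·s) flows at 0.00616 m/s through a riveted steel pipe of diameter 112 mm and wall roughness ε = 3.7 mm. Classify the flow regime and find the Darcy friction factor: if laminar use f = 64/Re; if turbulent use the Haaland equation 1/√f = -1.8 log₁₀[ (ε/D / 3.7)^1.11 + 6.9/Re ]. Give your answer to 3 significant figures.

f ≈ 0.122

Re = ρVD/μ = 789·0.00616·0.112/0.00104 = 523.4.
Re < 2300 → laminar, so f = 64/Re = 0.1223 (roughness is irrelevant in laminar flow).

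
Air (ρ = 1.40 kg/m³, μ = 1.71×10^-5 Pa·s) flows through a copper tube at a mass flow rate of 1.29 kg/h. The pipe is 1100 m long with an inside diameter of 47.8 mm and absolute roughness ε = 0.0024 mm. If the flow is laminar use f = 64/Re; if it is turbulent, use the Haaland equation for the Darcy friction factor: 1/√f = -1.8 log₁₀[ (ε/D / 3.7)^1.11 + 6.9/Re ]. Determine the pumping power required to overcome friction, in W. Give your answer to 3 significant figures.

P ≈ 0.00962 W

ṁ = 1.29 kg/h = 1.29/3600 = 0.0003583 kg/s.
A = πD²/4 = π(0.0478)²/4 = 0.001795 m²; mean velocity V = ṁ/(ρA) = 0.0003583/(1.4 · 0.001795) = 0.1426 m/s.
Reynolds number Re = ρVD/μ = 1.4 · 0.1426 · 0.0478 / 1.71e-05 = 558.2.
Re < 2300 → laminar flow, so f = 64/Re = 64/558.2 = 0.1147 (the turbulent correlation is not needed).
Darcy-Weisbach: ΔP = f(L/D)(ρV²/2) = 0.1147·(1100/0.0478)·(1.4·0.1426²/2) = 0.1147·2.301e+04·0.01424 = 37.57 Pa.
Q = ṁ/ρ = 0.0003583/1.4 = 0.000256 m³/s.
Pumping power P = QΔP = 0.000256·37.57 = 0.009617 W = 0.00962 W.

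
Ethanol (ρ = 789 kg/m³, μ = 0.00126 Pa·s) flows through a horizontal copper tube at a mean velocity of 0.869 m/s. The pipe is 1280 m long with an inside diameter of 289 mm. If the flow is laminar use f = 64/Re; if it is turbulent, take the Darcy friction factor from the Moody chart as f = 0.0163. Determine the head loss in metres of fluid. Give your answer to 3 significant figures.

Reynolds number Re = ρVD/μ = 789 · 0.869 · 0.289 / 0.00126 = 1.573e+05.
Re > 4000 → turbulent; use the Moody-chart value f = 0.0163.
Darcy-Weisbach: ΔP = f(L/D)(ρV²/2) = 0.0163·(1280/0.289)·(789·0.869²/2) = 0.0163·4429·297.9 = 2.151e+04 Pa.
Head loss h_f = ΔP/(ρg) = 2.151e+04/(789·9.81) = 2.78 m.

h_f ≈ 2.78 m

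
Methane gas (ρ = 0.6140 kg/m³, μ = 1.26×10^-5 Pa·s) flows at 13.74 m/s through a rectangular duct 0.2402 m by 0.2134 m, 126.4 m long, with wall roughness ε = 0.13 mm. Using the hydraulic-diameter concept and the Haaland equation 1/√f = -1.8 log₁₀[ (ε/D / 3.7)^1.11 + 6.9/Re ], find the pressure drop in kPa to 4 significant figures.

Hydraulic diameter D_h = 4A/P = 4·(0.2402·0.2134)/(2·(0.2402+0.2134)) = 0.205/0.9072 = 0.226 m.
Re = ρVD_h/μ = 0.614·13.74·0.226/1.26e-05 = 1.513e+05.
ε/D_h = 0.00013/0.226 = 0.000575; Haaland gives 1/√f = -1.8 log₁₀[5.93e-05+4.56e-05] = 7.163, so f = 0.01949.
ΔP = f(L/D_h)(ρV²/2) = 0.01949·126.4/0.226·57.96 = 631.8 Pa.
ΔP = 0.6318 kPa.

ΔP ≈ 0.6318 kPa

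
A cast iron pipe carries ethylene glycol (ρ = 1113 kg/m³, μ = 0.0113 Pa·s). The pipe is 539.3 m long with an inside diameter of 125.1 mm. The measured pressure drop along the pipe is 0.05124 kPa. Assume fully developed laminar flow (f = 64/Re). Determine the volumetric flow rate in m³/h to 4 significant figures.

Q ≈ 0.1820 m³/h

For laminar flow, f = 64/Re with Re = ρVD/μ, so Darcy-Weisbach reduces to ΔP = 32μLV/D². Solving for V: V = ΔP·D²/(32μL) = 51.24·(0.1251)²/(32·0.0113·539.3) = 0.004112 m/s.
Check: Re = ρVD/μ = 1113·0.004112·0.1251/0.0113 = 50.67 < 2300, so the laminar assumption holds.
Q = V·A = 0.004112·(π/4·0.1251²) = 5.054e-05 m³/s = 0.1820 m³/h.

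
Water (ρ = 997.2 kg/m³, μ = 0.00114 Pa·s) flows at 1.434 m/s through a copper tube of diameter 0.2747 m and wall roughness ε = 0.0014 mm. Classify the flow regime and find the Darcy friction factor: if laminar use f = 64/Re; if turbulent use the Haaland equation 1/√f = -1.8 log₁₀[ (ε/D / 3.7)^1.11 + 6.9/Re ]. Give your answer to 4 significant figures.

f ≈ 0.01402

Re = ρVD/μ = 997.2·1.434·0.2747/0.00114 = 3.446e+05.
Re > 4000 → turbulent. ε/D = 1.4e-06/0.2747 = 5.1e-06; Haaland: 1/√f = -1.8 log₁₀[3.12e-07 + 2e-05] = 8.445, so f = 0.01402.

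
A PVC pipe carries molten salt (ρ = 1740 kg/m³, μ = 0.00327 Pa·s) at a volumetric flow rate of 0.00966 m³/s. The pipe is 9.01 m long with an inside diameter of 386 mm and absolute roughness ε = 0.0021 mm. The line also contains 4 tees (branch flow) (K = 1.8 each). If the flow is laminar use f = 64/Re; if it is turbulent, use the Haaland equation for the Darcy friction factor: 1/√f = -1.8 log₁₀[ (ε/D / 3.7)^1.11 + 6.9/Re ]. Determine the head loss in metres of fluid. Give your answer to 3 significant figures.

Cross-sectional area A = πD²/4 = π(0.386)²/4 = 0.117 m²; mean velocity V = Q/A = 0.00966/0.117 = 0.08255 m/s.
Reynolds number Re = ρVD/μ = 1740 · 0.08255 · 0.386 / 0.00327 = 1.696e+04.
Re > 4000 → turbulent. Relative roughness ε/D = 2.1e-06/0.386 = 5.44e-06. Haaland: 1/√f = -1.8 log₁₀[(5.44e-06/3.7)^1.11 + 6.9/1.696e+04] = -1.8 log₁₀[3.36e-07 + 0.000407] = 6.102, so f = 0.02686.
Total minor-loss coefficient ΣK = 4·1.8 = 7.2.
ΔP = [f·L/D + ΣK]·(ρV²/2) = [0.02686·9.01/0.386 + 7.2]·(1740·0.08255²/2) = [0.6269 + 7.2]·5.928 = 46.4 Pa.
Head loss h_f = ΔP/(ρg) = 46.4/(1740·9.81) = 0.00272 m.

h_f ≈ 0.00272 m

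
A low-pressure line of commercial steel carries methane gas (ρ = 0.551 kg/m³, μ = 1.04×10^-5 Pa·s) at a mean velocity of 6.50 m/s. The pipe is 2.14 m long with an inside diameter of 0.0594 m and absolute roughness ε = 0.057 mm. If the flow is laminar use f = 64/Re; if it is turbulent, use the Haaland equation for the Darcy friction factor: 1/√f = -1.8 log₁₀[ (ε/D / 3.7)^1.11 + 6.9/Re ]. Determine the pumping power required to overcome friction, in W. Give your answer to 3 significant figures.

P ≈ 0.207 W

Reynolds number Re = ρVD/μ = 0.551 · 6.5 · 0.0594 / 1.04e-05 = 2.046e+04.
Re > 4000 → turbulent. Relative roughness ε/D = 5.7e-05/0.0594 = 0.00096. Haaland: 1/√f = -1.8 log₁₀[(0.00096/3.7)^1.11 + 6.9/2.046e+04] = -1.8 log₁₀[0.000105 + 0.000337] = 6.038, so f = 0.02743.
Darcy-Weisbach: ΔP = f(L/D)(ρV²/2) = 0.02743·(2.14/0.0594)·(0.551·6.5²/2) = 0.02743·36.03·11.64 = 11.5 Pa.
Q = V·A = 6.5·0.002771 = 0.01801 m³/s.
Pumping power P = QΔP = 0.01801·11.5 = 0.2072 W = 0.207 W.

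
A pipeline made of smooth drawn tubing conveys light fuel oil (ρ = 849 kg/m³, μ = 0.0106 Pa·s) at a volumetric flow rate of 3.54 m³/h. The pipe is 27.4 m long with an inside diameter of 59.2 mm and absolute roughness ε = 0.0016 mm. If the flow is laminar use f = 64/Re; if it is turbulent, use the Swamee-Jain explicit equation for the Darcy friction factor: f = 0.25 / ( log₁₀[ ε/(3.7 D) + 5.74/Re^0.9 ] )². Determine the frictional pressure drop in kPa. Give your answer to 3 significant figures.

ΔP ≈ 0.947 kPa

Q = 3.54 m³/h = 3.54/3600 = 0.0009833 m³/s.
Cross-sectional area A = πD²/4 = π(0.0592)²/4 = 0.002753 m²; mean velocity V = Q/A = 0.0009833/0.002753 = 0.3572 m/s.
Reynolds number Re = ρVD/μ = 849 · 0.3572 · 0.0592 / 0.0106 = 1694.
Re < 2300 → laminar flow, so f = 64/Re = 64/1694 = 0.03778 (the turbulent correlation is not needed).
Darcy-Weisbach: ΔP = f(L/D)(ρV²/2) = 0.03778·(27.4/0.0592)·(849·0.3572²/2) = 0.03778·462.8·54.18 = 947.4 Pa.
ΔP = 947.4 Pa = 0.947 kPa.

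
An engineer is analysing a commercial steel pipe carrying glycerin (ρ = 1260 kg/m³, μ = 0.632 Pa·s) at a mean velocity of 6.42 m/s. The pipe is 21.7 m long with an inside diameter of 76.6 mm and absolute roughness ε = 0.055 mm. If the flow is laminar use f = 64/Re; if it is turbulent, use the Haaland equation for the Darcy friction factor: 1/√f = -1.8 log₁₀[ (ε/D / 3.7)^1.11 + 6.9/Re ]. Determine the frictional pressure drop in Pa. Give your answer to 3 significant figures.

Reynolds number Re = ρVD/μ = 1260 · 6.42 · 0.0766 / 0.632 = 980.4.
Re < 2300 → laminar flow, so f = 64/Re = 64/980.4 = 0.06528 (the turbulent correlation is not needed).
Darcy-Weisbach: ΔP = f(L/D)(ρV²/2) = 0.06528·(21.7/0.0766)·(1260·6.42²/2) = 0.06528·283.3·2.597e+04 = 4.802e+05 Pa.

ΔP ≈ 480000 Pa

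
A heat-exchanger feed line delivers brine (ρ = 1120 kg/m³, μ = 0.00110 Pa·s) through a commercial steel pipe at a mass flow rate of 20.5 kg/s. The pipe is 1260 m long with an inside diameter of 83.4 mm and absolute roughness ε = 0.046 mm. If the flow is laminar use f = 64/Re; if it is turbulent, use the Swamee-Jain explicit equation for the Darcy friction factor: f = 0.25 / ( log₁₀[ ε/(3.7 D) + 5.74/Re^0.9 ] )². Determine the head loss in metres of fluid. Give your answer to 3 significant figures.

A = πD²/4 = π(0.0834)²/4 = 0.005463 m²; mean velocity V = ṁ/(ρA) = 20.5/(1120 · 0.005463) = 3.351 m/s.
Reynolds number Re = ρVD/μ = 1120 · 3.351 · 0.0834 / 0.0011 = 2.845e+05.
Re > 4000 → turbulent. Relative roughness ε/D = 4.6e-05/0.0834 = 0.000552. Swamee-Jain: f = 0.25/(log₁₀[0.000552/3.7 + 5.74/2.845e+05^0.9])² = 0.25/(log₁₀[0.000149 + 7.08e-05])² = 0.25/(-3.658)² = 0.01869.
Darcy-Weisbach: ΔP = f(L/D)(ρV²/2) = 0.01869·(1260/0.0834)·(1120·3.351²/2) = 0.01869·1.511e+04·6287 = 1.775e+06 Pa.
Head loss h_f = ΔP/(ρg) = 1.775e+06/(1120·9.81) = 162 m.

h_f ≈ 162 m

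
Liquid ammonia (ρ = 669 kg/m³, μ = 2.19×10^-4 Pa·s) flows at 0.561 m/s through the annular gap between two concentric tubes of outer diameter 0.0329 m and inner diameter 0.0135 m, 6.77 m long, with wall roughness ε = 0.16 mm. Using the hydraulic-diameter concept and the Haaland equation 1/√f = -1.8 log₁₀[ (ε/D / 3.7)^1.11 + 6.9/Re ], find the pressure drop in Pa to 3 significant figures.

Hydraulic diameter D_h = 4A/P = D_o - D_i = 0.0329 - 0.0135 = 0.0194 m.
Re = ρVD_h/μ = 669·0.561·0.0194/0.000219 = 3.325e+04.
ε/D_h = 0.00016/0.0194 = 0.00825; Haaland gives 1/√f = -1.8 log₁₀[0.00114+0.000208] = 5.168, so f = 0.03745.
ΔP = f(L/D_h)(ρV²/2) = 0.03745·6.77/0.0194·105.3 = 1376 Pa.

ΔP ≈ 1380 Pa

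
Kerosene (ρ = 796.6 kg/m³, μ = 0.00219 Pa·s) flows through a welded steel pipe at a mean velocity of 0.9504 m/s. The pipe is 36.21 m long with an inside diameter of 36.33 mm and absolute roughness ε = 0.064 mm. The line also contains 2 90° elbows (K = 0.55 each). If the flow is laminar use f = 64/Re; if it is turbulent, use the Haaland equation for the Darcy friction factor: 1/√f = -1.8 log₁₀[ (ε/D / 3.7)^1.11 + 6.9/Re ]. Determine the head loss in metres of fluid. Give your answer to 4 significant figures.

Reynolds number Re = ρVD/μ = 796.6 · 0.9504 · 0.03633 / 0.00219 = 1.256e+04.
Re > 4000 → turbulent. Relative roughness ε/D = 6.4e-05/0.03633 = 0.00176. Haaland: 1/√f = -1.8 log₁₀[(0.00176/3.7)^1.11 + 6.9/1.256e+04] = -1.8 log₁₀[0.000205 + 0.000549] = 5.62, so f = 0.03166.
Total minor-loss coefficient ΣK = 2·0.55 = 1.1.
ΔP = [f·L/D + ΣK]·(ρV²/2) = [0.03166·36.21/0.03633 + 1.1]·(796.6·0.9504²/2) = [31.56 + 1.1]·359.8 = 1.175e+04 Pa.
Head loss h_f = ΔP/(ρg) = 1.175e+04/(796.6·9.81) = 1.503 m.

h_f ≈ 1.503 m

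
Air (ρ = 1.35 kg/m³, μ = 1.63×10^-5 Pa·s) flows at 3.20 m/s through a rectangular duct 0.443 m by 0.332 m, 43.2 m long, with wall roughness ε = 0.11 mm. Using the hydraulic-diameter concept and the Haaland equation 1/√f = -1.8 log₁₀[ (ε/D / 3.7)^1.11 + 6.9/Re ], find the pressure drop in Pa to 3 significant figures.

Hydraulic diameter D_h = 4A/P = 4·(0.443·0.332)/(2·(0.443+0.332)) = 0.5883/1.55 = 0.3796 m.
Re = ρVD_h/μ = 1.35·3.2·0.3796/1.63e-05 = 1.006e+05.
ε/D_h = 0.00011/0.3796 = 0.00029; Haaland gives 1/√f = -1.8 log₁₀[2.77e-05+6.86e-05] = 7.23, so f = 0.01913.
ΔP = f(L/D_h)(ρV²/2) = 0.01913·43.2/0.3796·6.912 = 15.05 Pa.

ΔP ≈ 15.1 Pa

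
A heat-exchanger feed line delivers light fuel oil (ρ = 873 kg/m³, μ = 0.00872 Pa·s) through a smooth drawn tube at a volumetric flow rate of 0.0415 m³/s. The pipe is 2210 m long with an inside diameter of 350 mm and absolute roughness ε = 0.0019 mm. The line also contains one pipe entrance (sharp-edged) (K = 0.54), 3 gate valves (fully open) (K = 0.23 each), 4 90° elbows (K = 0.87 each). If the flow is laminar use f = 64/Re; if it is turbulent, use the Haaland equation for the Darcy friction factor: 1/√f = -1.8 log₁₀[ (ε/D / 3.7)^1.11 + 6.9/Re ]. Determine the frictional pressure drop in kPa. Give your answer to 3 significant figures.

Cross-sectional area A = πD²/4 = π(0.35)²/4 = 0.09621 m²; mean velocity V = Q/A = 0.0415/0.09621 = 0.4313 m/s.
Reynolds number Re = ρVD/μ = 873 · 0.4313 · 0.35 / 0.00872 = 1.511e+04.
Re > 4000 → turbulent. Relative roughness ε/D = 1.9e-06/0.35 = 5.43e-06. Haaland: 1/√f = -1.8 log₁₀[(5.43e-06/3.7)^1.11 + 6.9/1.511e+04] = -1.8 log₁₀[3.35e-07 + 0.000457] = 6.012, so f = 0.02766.
Total minor-loss coefficient ΣK = 1·0.54 + 3·0.23 + 4·0.87 = 4.71.
ΔP = [f·L/D + ΣK]·(ρV²/2) = [0.02766·2210/0.35 + 4.71]·(873·0.4313²/2) = [174.7 + 4.71]·81.21 = 1.457e+04 Pa.
ΔP = 1.457e+04 Pa = 14.6 kPa.

ΔP ≈ 14.6 kPa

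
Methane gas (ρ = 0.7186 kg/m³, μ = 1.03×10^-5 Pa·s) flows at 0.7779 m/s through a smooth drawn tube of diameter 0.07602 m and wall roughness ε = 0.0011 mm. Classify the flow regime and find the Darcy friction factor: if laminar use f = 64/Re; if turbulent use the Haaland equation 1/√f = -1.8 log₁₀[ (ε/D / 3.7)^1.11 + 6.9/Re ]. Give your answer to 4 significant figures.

Re = ρVD/μ = 0.7186·0.7779·0.07602/1.03e-05 = 4126.
Re > 4000 → turbulent. ε/D = 1.1e-06/0.07602 = 1.45e-05; Haaland: 1/√f = -1.8 log₁₀[9.94e-07 + 0.00167] = 4.998, so f = 0.04004.

f ≈ 0.04004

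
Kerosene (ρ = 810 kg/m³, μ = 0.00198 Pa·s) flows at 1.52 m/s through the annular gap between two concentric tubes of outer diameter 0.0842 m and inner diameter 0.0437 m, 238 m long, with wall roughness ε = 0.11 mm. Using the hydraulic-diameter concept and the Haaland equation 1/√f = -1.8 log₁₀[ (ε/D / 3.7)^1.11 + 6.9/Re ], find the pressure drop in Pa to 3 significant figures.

ΔP ≈ 164000 Pa

Hydraulic diameter D_h = 4A/P = D_o - D_i = 0.0842 - 0.0437 = 0.0405 m.
Re = ρVD_h/μ = 810·1.52·0.0405/0.00198 = 2.518e+04.
ε/D_h = 0.00011/0.0405 = 0.00272; Haaland gives 1/√f = -1.8 log₁₀[0.000332+0.000274] = 5.792, so f = 0.02981.
ΔP = f(L/D_h)(ρV²/2) = 0.02981·238/0.0405·935.7 = 1.639e+05 Pa.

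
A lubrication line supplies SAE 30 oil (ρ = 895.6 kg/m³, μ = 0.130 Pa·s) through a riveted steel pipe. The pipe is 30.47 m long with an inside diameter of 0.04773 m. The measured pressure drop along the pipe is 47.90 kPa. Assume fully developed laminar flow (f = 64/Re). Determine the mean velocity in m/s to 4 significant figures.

V ≈ 0.8609 m/s

For laminar flow, f = 64/Re with Re = ρVD/μ, so Darcy-Weisbach reduces to ΔP = 32μLV/D². Solving for V: V = ΔP·D²/(32μL) = 4.79e+04·(0.04773)²/(32·0.13·30.47) = 0.8609 m/s.
Check: Re = ρVD/μ = 895.6·0.8609·0.04773/0.13 = 283.1 < 2300, so the laminar assumption holds.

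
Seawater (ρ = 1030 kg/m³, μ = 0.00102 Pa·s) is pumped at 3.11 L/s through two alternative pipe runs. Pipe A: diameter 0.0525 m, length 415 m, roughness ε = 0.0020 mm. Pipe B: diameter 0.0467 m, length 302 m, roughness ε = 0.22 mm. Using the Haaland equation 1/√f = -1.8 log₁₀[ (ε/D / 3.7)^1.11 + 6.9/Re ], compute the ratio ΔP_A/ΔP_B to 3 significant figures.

ΔP_A/ΔP_B ≈ 0.471

Pipe A: V = Q/A = 0.00311/0.002165 = 1.437 m/s; Re = 7.616e+04; ε/D = 3.81e-05; Haaland → f = 0.01901; ΔP_A = f(L/D)(ρV²/2) = 1.597e+05 Pa.
Pipe B: V = Q/A = 0.00311/0.001713 = 1.816 m/s; Re = 8.562e+04; ε/D = 0.00471; Haaland → f = 0.03091; ΔP_B = f(L/D)(ρV²/2) = 3.394e+05 Pa.
ΔP_A/ΔP_B = 1.597e+05/3.394e+05 = 0.471.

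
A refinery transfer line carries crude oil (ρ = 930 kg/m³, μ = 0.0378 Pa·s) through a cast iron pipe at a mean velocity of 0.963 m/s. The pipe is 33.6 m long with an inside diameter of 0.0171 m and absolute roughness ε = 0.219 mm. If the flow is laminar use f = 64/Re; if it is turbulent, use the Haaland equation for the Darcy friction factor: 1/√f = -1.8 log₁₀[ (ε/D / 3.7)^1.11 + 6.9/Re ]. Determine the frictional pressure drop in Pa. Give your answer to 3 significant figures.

ΔP ≈ 134000 Pa

Reynolds number Re = ρVD/μ = 930 · 0.963 · 0.0171 / 0.0378 = 405.1.
Re < 2300 → laminar flow, so f = 64/Re = 64/405.1 = 0.158 (the turbulent correlation is not needed).
Darcy-Weisbach: ΔP = f(L/D)(ρV²/2) = 0.158·(33.6/0.0171)·(930·0.963²/2) = 0.158·1965·431.2 = 1.338e+05 Pa.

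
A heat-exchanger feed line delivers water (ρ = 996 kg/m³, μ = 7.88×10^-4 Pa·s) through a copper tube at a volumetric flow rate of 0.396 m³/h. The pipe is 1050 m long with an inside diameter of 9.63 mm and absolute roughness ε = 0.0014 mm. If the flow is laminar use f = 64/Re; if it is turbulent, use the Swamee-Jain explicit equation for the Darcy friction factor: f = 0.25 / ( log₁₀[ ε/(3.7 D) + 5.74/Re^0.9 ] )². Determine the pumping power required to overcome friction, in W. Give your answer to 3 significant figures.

Q = 0.396 m³/h = 0.396/3600 = 0.00011 m³/s.
Cross-sectional area A = πD²/4 = π(0.00963)²/4 = 7.284e-05 m²; mean velocity V = Q/A = 0.00011/7.284e-05 = 1.51 m/s.
Reynolds number Re = ρVD/μ = 996 · 1.51 · 0.00963 / 0.000788 = 1.838e+04.
Re > 4000 → turbulent. Relative roughness ε/D = 1.4e-06/0.00963 = 0.000145. Swamee-Jain: f = 0.25/(log₁₀[0.000145/3.7 + 5.74/1.838e+04^0.9])² = 0.25/(log₁₀[3.93e-05 + 0.000834])² = 0.25/(-3.059)² = 0.02672.
Darcy-Weisbach: ΔP = f(L/D)(ρV²/2) = 0.02672·(1050/0.00963)·(996·1.51²/2) = 0.02672·1.09e+05·1136 = 3.309e+06 Pa.
Pumping power P = QΔP = 0.00011·3.309e+06 = 364.0 W = 364 W.

P ≈ 364 W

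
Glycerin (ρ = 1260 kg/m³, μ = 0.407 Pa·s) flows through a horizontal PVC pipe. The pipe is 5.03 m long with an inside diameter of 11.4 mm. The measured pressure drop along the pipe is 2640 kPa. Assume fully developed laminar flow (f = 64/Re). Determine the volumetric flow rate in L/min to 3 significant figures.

Q ≈ 32.1 L/min

For laminar flow, f = 64/Re with Re = ρVD/μ, so Darcy-Weisbach reduces to ΔP = 32μLV/D². Solving for V: V = ΔP·D²/(32μL) = 2.64e+06·(0.0114)²/(32·0.407·5.03) = 5.237 m/s.
Check: Re = ρVD/μ = 1260·5.237·0.0114/0.407 = 184.8 < 2300, so the laminar assumption holds.
Q = V·A = 5.237·(π/4·0.0114²) = 0.0005346 m³/s = 32.1 L/min.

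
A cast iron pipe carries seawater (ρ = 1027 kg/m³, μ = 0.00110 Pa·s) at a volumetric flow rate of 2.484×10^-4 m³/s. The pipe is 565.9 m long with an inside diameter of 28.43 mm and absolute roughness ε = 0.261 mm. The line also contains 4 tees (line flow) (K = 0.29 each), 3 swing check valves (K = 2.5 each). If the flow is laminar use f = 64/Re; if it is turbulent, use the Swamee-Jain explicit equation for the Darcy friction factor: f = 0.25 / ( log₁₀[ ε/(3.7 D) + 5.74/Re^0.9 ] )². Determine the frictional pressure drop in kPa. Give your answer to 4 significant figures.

ΔP ≈ 67.95 kPa

Cross-sectional area A = πD²/4 = π(0.02843)²/4 = 0.0006348 m²; mean velocity V = Q/A = 0.0002484/0.0006348 = 0.3913 m/s.
Reynolds number Re = ρVD/μ = 1027 · 0.3913 · 0.02843 / 0.0011 = 1.039e+04.
Re > 4000 → turbulent. Relative roughness ε/D = 0.000261/0.02843 = 0.00918. Swamee-Jain: f = 0.25/(log₁₀[0.00918/3.7 + 5.74/1.039e+04^0.9])² = 0.25/(log₁₀[0.00248 + 0.00139])² = 0.25/(-2.412)² = 0.04298.
Total minor-loss coefficient ΣK = 4·0.29 + 3·2.5 = 8.66.
ΔP = [f·L/D + ΣK]·(ρV²/2) = [0.04298·565.9/0.02843 + 8.66]·(1027·0.3913²/2) = [855.5 + 8.66]·78.62 = 6.795e+04 Pa.
ΔP = 6.795e+04 Pa = 67.95 kPa.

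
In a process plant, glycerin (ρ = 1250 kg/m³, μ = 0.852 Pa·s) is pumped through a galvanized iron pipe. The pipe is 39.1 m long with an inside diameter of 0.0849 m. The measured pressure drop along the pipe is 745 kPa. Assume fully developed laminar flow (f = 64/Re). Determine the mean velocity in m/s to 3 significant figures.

V ≈ 5.04 m/s

For laminar flow, f = 64/Re with Re = ρVD/μ, so Darcy-Weisbach reduces to ΔP = 32μLV/D². Solving for V: V = ΔP·D²/(32μL) = 7.45e+05·(0.0849)²/(32·0.852·39.1) = 5.037 m/s.
Check: Re = ρVD/μ = 1250·5.037·0.0849/0.852 = 627.5 < 2300, so the laminar assumption holds.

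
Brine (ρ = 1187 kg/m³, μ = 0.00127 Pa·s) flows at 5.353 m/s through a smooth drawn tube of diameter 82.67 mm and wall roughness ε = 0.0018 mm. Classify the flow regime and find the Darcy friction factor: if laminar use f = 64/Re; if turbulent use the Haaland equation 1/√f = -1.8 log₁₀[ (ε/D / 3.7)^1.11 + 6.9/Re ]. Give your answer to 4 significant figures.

Re = ρVD/μ = 1187·5.353·0.08267/0.00127 = 4.136e+05.
Re > 4000 → turbulent. ε/D = 1.8e-06/0.08267 = 2.18e-05; Haaland: 1/√f = -1.8 log₁₀[1.56e-06 + 1.67e-05] = 8.53, so f = 0.01374.

f ≈ 0.01374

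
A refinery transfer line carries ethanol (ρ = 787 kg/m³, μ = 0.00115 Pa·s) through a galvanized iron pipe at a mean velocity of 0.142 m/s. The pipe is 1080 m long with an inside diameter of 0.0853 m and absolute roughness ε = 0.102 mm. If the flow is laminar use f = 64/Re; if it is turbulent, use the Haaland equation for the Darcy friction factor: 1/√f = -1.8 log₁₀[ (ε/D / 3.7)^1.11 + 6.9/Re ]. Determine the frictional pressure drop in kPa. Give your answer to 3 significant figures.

Reynolds number Re = ρVD/μ = 787 · 0.142 · 0.0853 / 0.00115 = 8289.
Re > 4000 → turbulent. Relative roughness ε/D = 0.000102/0.0853 = 0.0012. Haaland: 1/√f = -1.8 log₁₀[(0.0012/3.7)^1.11 + 6.9/8289] = -1.8 log₁₀[0.000134 + 0.000832] = 5.427, so f = 0.03395.
Darcy-Weisbach: ΔP = f(L/D)(ρV²/2) = 0.03395·(1080/0.0853)·(787·0.142²/2) = 0.03395·1.266e+04·7.935 = 3411 Pa.
ΔP = 3411 Pa = 3.41 kPa.

ΔP ≈ 3.41 kPa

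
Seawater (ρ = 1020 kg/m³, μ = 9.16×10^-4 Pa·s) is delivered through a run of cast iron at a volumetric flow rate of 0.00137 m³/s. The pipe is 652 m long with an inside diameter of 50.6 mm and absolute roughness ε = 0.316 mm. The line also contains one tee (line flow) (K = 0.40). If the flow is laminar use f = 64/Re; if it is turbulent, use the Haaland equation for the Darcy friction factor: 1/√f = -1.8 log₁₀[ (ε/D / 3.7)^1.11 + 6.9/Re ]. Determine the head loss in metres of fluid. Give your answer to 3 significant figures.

h_f ≈ 10.5 m

Cross-sectional area A = πD²/4 = π(0.0506)²/4 = 0.002011 m²; mean velocity V = Q/A = 0.00137/0.002011 = 0.6813 m/s.
Reynolds number Re = ρVD/μ = 1020 · 0.6813 · 0.0506 / 0.000916 = 3.839e+04.
Re > 4000 → turbulent. Relative roughness ε/D = 0.000316/0.0506 = 0.00625. Haaland: 1/√f = -1.8 log₁₀[(0.00625/3.7)^1.11 + 6.9/3.839e+04] = -1.8 log₁₀[0.000836 + 0.00018] = 5.388, so f = 0.03445.
Total minor-loss coefficient ΣK = 1·0.4 = 0.4.
ΔP = [f·L/D + ΣK]·(ρV²/2) = [0.03445·652/0.0506 + 0.4]·(1020·0.6813²/2) = [443.9 + 0.4]·236.7 = 1.052e+05 Pa.
Head loss h_f = ΔP/(ρg) = 1.052e+05/(1020·9.81) = 10.5 m.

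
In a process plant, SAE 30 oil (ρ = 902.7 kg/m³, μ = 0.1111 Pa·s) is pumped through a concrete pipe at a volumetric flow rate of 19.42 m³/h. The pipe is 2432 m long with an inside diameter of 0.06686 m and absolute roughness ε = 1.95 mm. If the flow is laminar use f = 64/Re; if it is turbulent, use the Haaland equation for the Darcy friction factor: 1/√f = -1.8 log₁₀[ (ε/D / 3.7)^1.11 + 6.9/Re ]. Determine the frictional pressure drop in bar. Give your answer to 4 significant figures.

ΔP ≈ 29.72 bar

Q = 19.42 m³/h = 19.42/3600 = 0.005394 m³/s.
Cross-sectional area A = πD²/4 = π(0.06686)²/4 = 0.003511 m²; mean velocity V = Q/A = 0.005394/0.003511 = 1.536 m/s.
Reynolds number Re = ρVD/μ = 902.7 · 1.536 · 0.06686 / 0.111 = 834.7.
Re < 2300 → laminar flow, so f = 64/Re = 64/834.7 = 0.07668 (the turbulent correlation is not needed).
Darcy-Weisbach: ΔP = f(L/D)(ρV²/2) = 0.07668·(2432/0.06686)·(902.7·1.536²/2) = 0.07668·3.637e+04·1066 = 2.972e+06 Pa.
ΔP = 2.972e+06 Pa = 29.72 bar.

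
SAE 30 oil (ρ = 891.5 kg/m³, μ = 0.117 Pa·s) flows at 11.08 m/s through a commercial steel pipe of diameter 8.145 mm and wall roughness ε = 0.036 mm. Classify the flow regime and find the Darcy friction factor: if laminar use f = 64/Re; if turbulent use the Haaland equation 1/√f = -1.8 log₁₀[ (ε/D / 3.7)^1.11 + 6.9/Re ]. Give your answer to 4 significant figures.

Re = ρVD/μ = 891.5·11.08·0.008145/0.117 = 687.6.
Re < 2300 → laminar, so f = 64/Re = 0.09307 (roughness is irrelevant in laminar flow).

f ≈ 0.09307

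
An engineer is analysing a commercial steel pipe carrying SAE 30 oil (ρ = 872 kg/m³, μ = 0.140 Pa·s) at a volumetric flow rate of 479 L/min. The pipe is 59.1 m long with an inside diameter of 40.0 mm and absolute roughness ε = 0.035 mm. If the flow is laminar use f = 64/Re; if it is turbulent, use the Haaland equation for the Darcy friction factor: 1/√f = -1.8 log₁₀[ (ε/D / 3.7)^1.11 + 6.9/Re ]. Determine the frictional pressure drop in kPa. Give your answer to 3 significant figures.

ΔP ≈ 1050 kPa

Q = 479 L/min = 479/60000 = 0.007983 m³/s.
Cross-sectional area A = πD²/4 = π(0.04)²/4 = 0.001257 m²; mean velocity V = Q/A = 0.007983/0.001257 = 6.353 m/s.
Reynolds number Re = ρVD/μ = 872 · 6.353 · 0.04 / 0.14 = 1583.
Re < 2300 → laminar flow, so f = 64/Re = 64/1583 = 0.04043 (the turbulent correlation is not needed).
Darcy-Weisbach: ΔP = f(L/D)(ρV²/2) = 0.04043·(59.1/0.04)·(872·6.353²/2) = 0.04043·1478·1.76e+04 = 1.051e+06 Pa.
ΔP = 1.051e+06 Pa = 1050 kPa.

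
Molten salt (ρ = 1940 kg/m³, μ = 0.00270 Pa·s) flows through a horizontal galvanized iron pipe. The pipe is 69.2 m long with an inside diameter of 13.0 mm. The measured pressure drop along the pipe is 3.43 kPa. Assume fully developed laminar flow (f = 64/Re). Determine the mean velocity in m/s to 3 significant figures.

For laminar flow, f = 64/Re with Re = ρVD/μ, so Darcy-Weisbach reduces to ΔP = 32μLV/D². Solving for V: V = ΔP·D²/(32μL) = 3430·(0.013)²/(32·0.0027·69.2) = 0.09695 m/s.
Check: Re = ρVD/μ = 1940·0.09695·0.013/0.0027 = 905.6 < 2300, so the laminar assumption holds.

V ≈ 0.0970 m/s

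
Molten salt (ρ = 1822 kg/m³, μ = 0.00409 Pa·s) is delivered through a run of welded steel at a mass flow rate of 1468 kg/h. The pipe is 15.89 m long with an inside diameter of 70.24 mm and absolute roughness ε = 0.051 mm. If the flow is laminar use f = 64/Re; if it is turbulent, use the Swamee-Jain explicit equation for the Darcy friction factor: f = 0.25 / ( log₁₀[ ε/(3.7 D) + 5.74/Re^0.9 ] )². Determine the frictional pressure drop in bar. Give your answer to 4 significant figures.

ṁ = 1468 kg/h = 1468/3600 = 0.4078 kg/s.
A = πD²/4 = π(0.07024)²/4 = 0.003875 m²; mean velocity V = ṁ/(ρA) = 0.4078/(1822 · 0.003875) = 0.05776 m/s.
Reynolds number Re = ρVD/μ = 1822 · 0.05776 · 0.07024 / 0.00409 = 1807.
Re < 2300 → laminar flow, so f = 64/Re = 64/1807 = 0.03541 (the turbulent correlation is not needed).
Darcy-Weisbach: ΔP = f(L/D)(ρV²/2) = 0.03541·(15.89/0.07024)·(1822·0.05776²/2) = 0.03541·226.2·3.039 = 24.35 Pa.
ΔP = 24.35 Pa = 2.435×10^-4 bar.

ΔP ≈ 2.435×10^-4 bar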